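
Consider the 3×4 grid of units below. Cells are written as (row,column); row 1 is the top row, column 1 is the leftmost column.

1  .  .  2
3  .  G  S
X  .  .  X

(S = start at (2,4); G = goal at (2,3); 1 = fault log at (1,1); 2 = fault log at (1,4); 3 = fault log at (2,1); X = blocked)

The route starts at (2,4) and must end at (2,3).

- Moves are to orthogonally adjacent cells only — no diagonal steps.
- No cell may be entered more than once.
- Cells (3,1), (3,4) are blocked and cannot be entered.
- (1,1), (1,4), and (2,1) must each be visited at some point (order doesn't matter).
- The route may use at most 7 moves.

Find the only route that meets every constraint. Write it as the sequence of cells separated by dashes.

(2,4) - (1,4) - (1,3) - (1,2) - (1,1) - (2,1) - (2,2) - (2,3)

Any route must reach (1,1), (1,4), and (2,1) and still end at (2,3) within 7 moves, so the order of the required stops is forced.
Route from (2,4): up to (1,4), 3× left (reaching (1,1)), down to (2,1), 2× right (reaching (2,3)) — 7 moves in all.
Check: all required cells visited; 7 ≤ 7 moves.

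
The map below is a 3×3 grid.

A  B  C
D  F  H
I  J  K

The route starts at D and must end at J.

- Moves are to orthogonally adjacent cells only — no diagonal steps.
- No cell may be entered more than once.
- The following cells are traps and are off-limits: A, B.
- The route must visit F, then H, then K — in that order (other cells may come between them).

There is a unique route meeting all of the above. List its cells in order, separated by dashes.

The waypoints must appear in the order F, H, K, with no cell reused.
Route from D: 2× right (reaching H), down to K, left to J — 4 moves in all.
Check: order respected (F at step 1, H at step 2, K at step 3).

D - F - H - K - J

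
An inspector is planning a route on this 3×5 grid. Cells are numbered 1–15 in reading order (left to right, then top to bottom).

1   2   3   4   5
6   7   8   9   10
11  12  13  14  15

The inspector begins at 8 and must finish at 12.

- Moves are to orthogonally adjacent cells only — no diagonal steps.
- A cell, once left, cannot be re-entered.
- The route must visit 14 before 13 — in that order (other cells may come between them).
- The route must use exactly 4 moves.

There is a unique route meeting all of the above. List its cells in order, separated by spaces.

The waypoints must appear in the order 14, 13, with no cell reused.
Route from 8: right to 9, down to 14, 2× left (reaching 12) — 4 moves in all.
Check: order respected (14 at step 2, 13 at step 3); 4 moves as required.

8 9 14 13 12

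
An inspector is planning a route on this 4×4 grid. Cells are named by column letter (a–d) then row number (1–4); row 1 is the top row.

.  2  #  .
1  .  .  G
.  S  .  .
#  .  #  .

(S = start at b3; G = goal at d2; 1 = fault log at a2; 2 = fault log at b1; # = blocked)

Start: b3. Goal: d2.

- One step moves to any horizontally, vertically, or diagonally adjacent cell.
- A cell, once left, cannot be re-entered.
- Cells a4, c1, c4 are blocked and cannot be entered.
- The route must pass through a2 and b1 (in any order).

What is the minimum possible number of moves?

4

Any route passes through a2 and b1 in some order between b3 and d2. Summing Chebyshev distances along each leg and taking the cheapest ordering (b3 → a2 → b1 → d2) gives a lower bound of 1 + 1 + 2 = 4 moves.
A route of 4 moves achieves this: b3 → a2 → b1 → c2 → d2.
Since 4 matches the lower bound, it is optimal.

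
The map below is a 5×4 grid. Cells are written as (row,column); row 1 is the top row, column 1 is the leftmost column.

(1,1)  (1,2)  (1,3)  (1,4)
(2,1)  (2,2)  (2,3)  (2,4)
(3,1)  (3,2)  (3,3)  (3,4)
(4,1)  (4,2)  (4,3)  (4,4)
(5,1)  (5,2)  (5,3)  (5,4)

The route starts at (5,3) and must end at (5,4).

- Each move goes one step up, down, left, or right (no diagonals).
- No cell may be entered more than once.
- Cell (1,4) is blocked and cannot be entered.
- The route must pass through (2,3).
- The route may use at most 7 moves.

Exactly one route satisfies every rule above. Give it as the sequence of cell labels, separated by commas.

The 7-move cap with required stops at (2,3) leaves no slack for detours.
Route from (5,3): up 3 to (2,3), right 1 to (2,4), down 3 to (5,4) — 7 moves in all.
Check: all required cells visited; 7 ≤ 7 moves.

(5,3), (4,3), (3,3), (2,3), (2,4), (3,4), (4,4), (5,4)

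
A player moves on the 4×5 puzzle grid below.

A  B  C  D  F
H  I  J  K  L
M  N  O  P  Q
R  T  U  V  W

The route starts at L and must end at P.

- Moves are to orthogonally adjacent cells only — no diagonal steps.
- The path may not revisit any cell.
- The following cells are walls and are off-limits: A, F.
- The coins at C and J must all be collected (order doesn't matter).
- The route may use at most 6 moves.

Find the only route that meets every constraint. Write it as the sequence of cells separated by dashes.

L - K - D - C - J - O - P

Any route must reach C and J and still end at P within 6 moves, so the order of the required stops is forced.
Route from L: left to K, up to D, left to C, 2× down (reaching O), right to P — 6 moves in all.
Check: all required cells visited; 6 ≤ 6 moves.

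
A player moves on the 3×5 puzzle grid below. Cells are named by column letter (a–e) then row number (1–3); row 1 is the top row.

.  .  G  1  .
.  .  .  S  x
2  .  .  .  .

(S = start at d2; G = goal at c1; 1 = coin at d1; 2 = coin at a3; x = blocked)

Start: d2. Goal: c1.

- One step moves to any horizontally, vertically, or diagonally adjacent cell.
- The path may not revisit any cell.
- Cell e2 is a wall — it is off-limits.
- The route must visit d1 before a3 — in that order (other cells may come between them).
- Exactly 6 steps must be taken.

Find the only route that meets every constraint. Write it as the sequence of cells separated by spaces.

The waypoints must appear in the order d1, a3, with no cell reused.
Route from d2: up to d1, 2× down-left (reaching b3), left to a3, 2× up-right (reaching c1) — 6 moves in all.
Check: order respected (1 at step 1, 2 at step 4); 6 moves as required.

d2 d1 c2 b3 a3 b2 c1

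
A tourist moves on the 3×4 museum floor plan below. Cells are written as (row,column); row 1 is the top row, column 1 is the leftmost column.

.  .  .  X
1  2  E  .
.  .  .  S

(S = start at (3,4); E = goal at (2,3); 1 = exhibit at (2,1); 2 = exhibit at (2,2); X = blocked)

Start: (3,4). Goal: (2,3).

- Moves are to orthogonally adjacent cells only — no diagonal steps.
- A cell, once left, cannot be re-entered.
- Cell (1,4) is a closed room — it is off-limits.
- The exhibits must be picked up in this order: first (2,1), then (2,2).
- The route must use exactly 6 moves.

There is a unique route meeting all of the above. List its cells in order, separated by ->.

The waypoints must appear in the order (2,1), (2,2), with no cell reused.
Route from (3,4): 3× left (reaching (3,1)), up to (2,1), 2× right (reaching (2,3)) — 6 moves in all.
Check: order respected (1 at step 4, 2 at step 5); 6 moves as required.

(3,4) -> (3,3) -> (3,2) -> (3,1) -> (2,1) -> (2,2) -> (2,3)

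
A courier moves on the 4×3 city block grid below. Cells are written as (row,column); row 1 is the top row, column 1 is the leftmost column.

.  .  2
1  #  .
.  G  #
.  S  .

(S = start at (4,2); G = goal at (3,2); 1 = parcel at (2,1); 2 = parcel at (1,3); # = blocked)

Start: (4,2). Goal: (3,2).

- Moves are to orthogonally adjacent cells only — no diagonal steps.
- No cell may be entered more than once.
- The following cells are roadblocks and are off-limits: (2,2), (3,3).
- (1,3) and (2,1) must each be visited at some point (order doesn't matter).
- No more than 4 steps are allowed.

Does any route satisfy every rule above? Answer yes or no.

Even ignoring the no-revisit rule, getting from (4,2) to (3,2), taking the cheapest ordering (4,2) → (2,1) → (1,3) → (3,2) needs at least 3 + 3 + 5 = 11 moves (fewest moves per leg, detouring around blocked cells), which exceeds the 4-move limit.

no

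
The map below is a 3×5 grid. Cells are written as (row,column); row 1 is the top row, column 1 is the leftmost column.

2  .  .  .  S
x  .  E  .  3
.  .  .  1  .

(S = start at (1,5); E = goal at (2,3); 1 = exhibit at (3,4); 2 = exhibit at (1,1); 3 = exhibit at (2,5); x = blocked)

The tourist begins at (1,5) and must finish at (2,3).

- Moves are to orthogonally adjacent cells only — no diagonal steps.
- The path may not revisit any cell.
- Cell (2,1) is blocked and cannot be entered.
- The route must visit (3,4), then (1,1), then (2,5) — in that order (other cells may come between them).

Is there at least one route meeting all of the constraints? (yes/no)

no

(1,1) must be visited but has only one open neighbour ((1,2)), and it is neither the start nor the goal — the route would have to enter and leave through (1,2), re-entering it.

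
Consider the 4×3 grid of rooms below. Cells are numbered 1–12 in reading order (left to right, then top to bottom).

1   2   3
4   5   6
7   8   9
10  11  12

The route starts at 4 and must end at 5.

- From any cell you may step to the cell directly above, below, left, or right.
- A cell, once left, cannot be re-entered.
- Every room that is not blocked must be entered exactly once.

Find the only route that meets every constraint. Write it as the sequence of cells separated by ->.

Need to visit all 12 open cells exactly once, starting at 4 and ending at 5.
Cell 12 has only two open neighbours (9 and 11), so the path must pass straight through it: one of those is the cell it's entered from and the other is where it exits.
Route from 4: up 1 to 1, right 2 to 3, down 3 to 12, left 2 to 10, up 1 to 7, right 1 to 8, up 1 to 5 — 11 moves in all.
Check: all 12 open cells covered.

4 -> 1 -> 2 -> 3 -> 6 -> 9 -> 12 -> 11 -> 10 -> 7 -> 8 -> 5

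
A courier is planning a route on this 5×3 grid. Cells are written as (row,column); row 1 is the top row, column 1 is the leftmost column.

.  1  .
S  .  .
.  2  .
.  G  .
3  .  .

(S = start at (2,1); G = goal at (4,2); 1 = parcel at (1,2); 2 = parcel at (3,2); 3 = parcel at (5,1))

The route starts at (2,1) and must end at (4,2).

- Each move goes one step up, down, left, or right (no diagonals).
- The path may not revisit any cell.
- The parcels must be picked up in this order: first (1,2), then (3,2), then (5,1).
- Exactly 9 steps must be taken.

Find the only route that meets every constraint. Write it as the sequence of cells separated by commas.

(2,1), (1,1), (1,2), (2,2), (3,2), (3,1), (4,1), (5,1), (5,2), (4,2)

The waypoints must appear in the order (1,2), (3,2), (5,1), with no cell reused.
Route from (2,1): up to (1,1), right to (1,2), 2× down (reaching (3,2)), left to (3,1), 2× down (reaching (5,1)), right to (5,2), up to (4,2) — 9 moves in all.
Check: order respected (1 at step 2, 2 at step 4, 3 at step 7); 9 moves as required.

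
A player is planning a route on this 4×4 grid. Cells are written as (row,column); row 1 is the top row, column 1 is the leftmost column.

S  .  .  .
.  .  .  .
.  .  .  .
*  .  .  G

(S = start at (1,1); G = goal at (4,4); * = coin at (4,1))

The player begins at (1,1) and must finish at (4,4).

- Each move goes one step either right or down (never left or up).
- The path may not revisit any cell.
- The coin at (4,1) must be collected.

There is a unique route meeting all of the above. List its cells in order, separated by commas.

Moves only go right or down, so the column and row indices never decrease.
Route from (1,1): 3× down (reaching (4,1)), 3× right (reaching (4,4)) — 6 moves in all.
Check: all required cells visited.

(1,1), (2,1), (3,1), (4,1), (4,2), (4,3), (4,4)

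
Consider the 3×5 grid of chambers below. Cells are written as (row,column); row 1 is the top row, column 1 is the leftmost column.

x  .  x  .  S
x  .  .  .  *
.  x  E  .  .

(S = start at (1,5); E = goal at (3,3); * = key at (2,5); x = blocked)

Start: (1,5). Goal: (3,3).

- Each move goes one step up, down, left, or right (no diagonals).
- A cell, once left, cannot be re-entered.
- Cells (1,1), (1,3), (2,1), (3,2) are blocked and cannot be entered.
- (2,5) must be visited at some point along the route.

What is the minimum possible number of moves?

4

Any route passes through (2,5) somewhere between (1,5) and (3,3). Summing Manhattan distances along the two legs ((1,5) → (2,5) → (3,3)) gives a lower bound of 1 + 3 = 4 moves.
A route of 4 moves achieves this: (1,5) → (2,5) → (3,5) → (3,4) → (3,3).
Since 4 matches the lower bound, it is optimal.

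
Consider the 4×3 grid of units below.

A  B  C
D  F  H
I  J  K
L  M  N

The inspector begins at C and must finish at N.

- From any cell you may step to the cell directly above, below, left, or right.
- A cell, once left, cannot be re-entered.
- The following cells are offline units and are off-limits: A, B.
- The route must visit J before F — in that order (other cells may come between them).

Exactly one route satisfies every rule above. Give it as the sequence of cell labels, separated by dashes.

C - H - K - J - F - D - I - L - M - N

The waypoints must appear in the order J, F, with no cell reused.
Route from C: 2× down (reaching K), left to J, up to F, left to D, 2× down (reaching L), 2× right (reaching N) — 9 moves in all.
Check: order respected (J at step 3, F at step 4).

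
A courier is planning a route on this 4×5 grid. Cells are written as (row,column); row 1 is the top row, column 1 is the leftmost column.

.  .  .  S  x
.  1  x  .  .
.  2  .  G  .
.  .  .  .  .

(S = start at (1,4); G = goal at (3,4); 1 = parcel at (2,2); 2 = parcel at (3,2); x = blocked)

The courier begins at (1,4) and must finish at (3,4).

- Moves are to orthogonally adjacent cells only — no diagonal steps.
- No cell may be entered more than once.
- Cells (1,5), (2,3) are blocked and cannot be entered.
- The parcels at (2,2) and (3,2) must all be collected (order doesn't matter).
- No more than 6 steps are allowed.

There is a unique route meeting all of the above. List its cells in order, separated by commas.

(1,4), (1,3), (1,2), (2,2), (3,2), (3,3), (3,4)

The 6-move cap with required stops at (2,2), (3,2) leaves no slack for detours.
Route from (1,4): 2× left (reaching (1,2)), 2× down (reaching (3,2)), 2× right (reaching (3,4)) — 6 moves in all.
Check: all required cells visited; 6 ≤ 6 moves.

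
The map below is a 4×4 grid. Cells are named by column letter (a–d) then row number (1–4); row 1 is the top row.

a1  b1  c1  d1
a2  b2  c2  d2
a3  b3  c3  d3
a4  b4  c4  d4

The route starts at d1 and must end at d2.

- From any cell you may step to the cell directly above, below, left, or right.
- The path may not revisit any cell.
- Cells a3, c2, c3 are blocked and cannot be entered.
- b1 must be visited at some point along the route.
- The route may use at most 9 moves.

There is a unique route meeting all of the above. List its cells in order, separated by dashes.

The 9-move cap with required stops at b1 leaves no slack for detours.
Route from d1: 2× left (reaching b1), 3× down (reaching b4), 2× right (reaching d4), 2× up (reaching d2) — 9 moves in all.
Check: all required cells visited; 9 ≤ 9 moves.

d1 - c1 - b1 - b2 - b3 - b4 - c4 - d4 - d3 - d2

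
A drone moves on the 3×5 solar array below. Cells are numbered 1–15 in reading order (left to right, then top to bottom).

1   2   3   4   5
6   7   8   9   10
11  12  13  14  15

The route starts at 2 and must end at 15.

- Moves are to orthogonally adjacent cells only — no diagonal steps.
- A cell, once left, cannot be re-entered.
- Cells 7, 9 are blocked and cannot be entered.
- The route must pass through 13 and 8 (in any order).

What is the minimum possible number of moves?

Any route passes through 13 and 8 in some order between 2 and 15. Summing Manhattan distances along each leg and taking the cheapest ordering (2 → 8 → 13 → 15) gives a lower bound of 2 + 1 + 2 = 5 moves.
A route of 5 moves achieves this: 2 → 3 → 8 → 13 → 14 → 15.
Since 5 matches the lower bound, it is optimal.

5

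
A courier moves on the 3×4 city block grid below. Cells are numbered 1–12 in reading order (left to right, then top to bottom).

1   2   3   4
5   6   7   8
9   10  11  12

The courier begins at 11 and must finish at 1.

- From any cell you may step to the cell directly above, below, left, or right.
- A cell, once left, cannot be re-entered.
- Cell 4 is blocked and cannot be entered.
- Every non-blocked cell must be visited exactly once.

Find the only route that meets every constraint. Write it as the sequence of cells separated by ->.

Need to visit all 11 open cells exactly once, starting at 11 and ending at 1.
Cell 9 has only two open neighbours (5 and 10), so the path must pass straight through it: one of those is the cell it's entered from and the other is where it exits.
Route from 11: right 1 to 12, up 1 to 8, left 1 to 7, up 1 to 3, left 1 to 2, down 2 to 10, left 1 to 9, up 2 to 1 — 10 moves in all.
Check: all 11 open cells covered.

11 -> 12 -> 8 -> 7 -> 3 -> 2 -> 6 -> 10 -> 9 -> 5 -> 1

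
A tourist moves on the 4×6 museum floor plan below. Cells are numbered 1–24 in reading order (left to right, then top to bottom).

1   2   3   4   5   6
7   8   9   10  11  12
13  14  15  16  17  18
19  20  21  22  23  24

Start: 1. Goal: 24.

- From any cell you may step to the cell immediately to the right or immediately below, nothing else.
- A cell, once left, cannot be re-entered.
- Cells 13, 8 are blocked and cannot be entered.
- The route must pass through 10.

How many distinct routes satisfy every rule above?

12

A right/down-only route from 1 to 24 makes exactly 3 down-moves and 5 right-moves in some order.
With no other constraints that would be C(8,3) = 56 routes.
Split at 10 and multiply the segment counts (each segment already excludes blocked cells): 1→10: 2; 10→24: 6; product = 12.
That gives 12 routes.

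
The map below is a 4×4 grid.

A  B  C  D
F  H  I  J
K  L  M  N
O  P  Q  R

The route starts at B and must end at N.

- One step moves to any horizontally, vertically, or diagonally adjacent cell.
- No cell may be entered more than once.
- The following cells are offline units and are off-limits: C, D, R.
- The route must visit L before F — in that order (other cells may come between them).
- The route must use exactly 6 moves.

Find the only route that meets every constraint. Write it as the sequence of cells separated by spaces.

B I L F H M N

The waypoints must appear in the order L, F, with no cell reused.
Route from B: down-right 1 to I, down-left 1 to L, up-left 1 to F, right 1 to H, down-right 1 to M, right 1 to N — 6 moves in all.
Check: order respected (L at step 2, F at step 3); 6 moves as required.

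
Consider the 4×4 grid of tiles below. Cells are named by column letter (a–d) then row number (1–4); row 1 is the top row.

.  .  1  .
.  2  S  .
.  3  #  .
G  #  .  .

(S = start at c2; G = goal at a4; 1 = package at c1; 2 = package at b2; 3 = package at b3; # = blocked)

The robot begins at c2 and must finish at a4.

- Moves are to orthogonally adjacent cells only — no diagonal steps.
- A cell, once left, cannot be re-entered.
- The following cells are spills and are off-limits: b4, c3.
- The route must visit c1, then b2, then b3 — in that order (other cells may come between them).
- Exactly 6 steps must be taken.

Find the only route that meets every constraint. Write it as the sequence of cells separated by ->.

c2 -> c1 -> b1 -> b2 -> b3 -> a3 -> a4

The waypoints must appear in the order c1, b2, b3, with no cell reused.
Route from c2: up 1 to c1, left 1 to b1, down 2 to b3, left 1 to a3, down 1 to a4 — 6 moves in all.
Check: order respected (1 at step 1, 2 at step 3, 3 at step 4); 6 moves as required.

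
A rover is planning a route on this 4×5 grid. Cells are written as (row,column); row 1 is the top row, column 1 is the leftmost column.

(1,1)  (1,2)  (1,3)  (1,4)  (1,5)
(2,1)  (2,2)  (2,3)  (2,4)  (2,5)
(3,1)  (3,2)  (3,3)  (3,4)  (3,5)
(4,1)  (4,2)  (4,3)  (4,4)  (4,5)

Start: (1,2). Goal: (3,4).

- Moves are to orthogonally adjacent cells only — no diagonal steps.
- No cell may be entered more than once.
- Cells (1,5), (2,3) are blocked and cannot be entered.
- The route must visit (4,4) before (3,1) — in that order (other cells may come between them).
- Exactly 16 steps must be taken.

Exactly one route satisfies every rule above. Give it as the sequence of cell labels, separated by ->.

The waypoints must appear in the order (4,4), (3,1), with no cell reused.
Route from (1,2): 2× right (reaching (1,4)), down to (2,4), right to (2,5), 2× down (reaching (4,5)), 4× left (reaching (4,1)), 2× up (reaching (2,1)), right to (2,2), down to (3,2), 2× right (reaching (3,4)) — 16 moves in all.
Check: order respected ((4,4) at step 7, (3,1) at step 11); 16 moves as required.

(1,2) -> (1,3) -> (1,4) -> (2,4) -> (2,5) -> (3,5) -> (4,5) -> (4,4) -> (4,3) -> (4,2) -> (4,1) -> (3,1) -> (2,1) -> (2,2) -> (3,2) -> (3,3) -> (3,4)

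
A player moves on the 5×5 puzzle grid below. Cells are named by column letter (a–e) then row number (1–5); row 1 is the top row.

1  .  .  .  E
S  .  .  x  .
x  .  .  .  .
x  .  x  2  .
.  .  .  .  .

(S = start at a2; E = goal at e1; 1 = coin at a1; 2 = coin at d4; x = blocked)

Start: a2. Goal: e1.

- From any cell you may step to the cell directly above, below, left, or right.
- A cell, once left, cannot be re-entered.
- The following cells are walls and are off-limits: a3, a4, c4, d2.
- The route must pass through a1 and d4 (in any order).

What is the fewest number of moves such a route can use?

11

Any route passes through a1 and d4 in some order between a2 and e1. Summing Manhattan distances along each leg and taking the cheapest ordering (a2 → a1 → d4 → e1) gives a lower bound of 1 + 6 + 4 = 11 moves.
A route of 11 moves achieves this: a2 → a1 → b1 → b2 → b3 → c3 → d3 → d4 → e4 → e3 → e2 → e1.
Since 11 matches the lower bound, it is optimal.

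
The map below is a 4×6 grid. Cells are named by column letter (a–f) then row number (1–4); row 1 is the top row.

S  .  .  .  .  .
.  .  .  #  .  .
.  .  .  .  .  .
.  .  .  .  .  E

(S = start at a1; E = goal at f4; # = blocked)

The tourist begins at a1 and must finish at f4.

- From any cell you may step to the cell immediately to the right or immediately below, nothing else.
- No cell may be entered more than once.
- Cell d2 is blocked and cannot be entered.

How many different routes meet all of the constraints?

A right/down-only route from a1 to f4 makes exactly 3 down-moves and 5 right-moves in some order.
With no other constraints that would be C(8,3) = 56 routes.
Subtract routes through each blocked cell (inclusion–exclusion for overlaps): − through d2: 24 → 32.
That gives 32 routes.

32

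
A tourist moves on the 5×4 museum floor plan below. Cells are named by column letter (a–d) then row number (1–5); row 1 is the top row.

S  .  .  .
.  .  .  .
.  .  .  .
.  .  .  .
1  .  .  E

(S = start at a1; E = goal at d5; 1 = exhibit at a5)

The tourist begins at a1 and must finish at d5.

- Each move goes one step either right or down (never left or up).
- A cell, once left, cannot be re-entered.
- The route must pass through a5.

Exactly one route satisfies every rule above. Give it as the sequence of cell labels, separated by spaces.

a1 a2 a3 a4 a5 b5 c5 d5

Moves only go right or down, so the column and row indices never decrease.
Route from a1: down 4 to a5, right 3 to d5 — 7 moves in all.
Check: all required cells visited.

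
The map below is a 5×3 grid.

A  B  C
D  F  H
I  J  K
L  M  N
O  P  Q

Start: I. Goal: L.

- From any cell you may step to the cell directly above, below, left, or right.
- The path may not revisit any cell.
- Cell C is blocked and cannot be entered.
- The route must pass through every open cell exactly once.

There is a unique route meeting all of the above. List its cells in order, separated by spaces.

I D A B F H K J M N Q P O L

Need to visit all 14 open cells exactly once, starting at I and ending at L.
Cell H has only two open neighbours (K and F), so the path must pass straight through it: one of those is the cell it's entered from and the other is where it exits.
Route from I: 2× up (reaching A), right to B, down to F, right to H, down to K, left to J, down to M, right to N, down to Q, 2× left (reaching O), up to L — 13 moves in all.
Check: all 14 open cells covered.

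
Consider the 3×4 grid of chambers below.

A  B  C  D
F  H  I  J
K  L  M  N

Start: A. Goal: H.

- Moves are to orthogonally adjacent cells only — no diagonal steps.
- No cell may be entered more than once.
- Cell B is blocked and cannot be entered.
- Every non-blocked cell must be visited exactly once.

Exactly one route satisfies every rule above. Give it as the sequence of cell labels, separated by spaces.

A F K L M N J D C I H

Need to visit all 11 open cells exactly once, starting at A and ending at H.
Cell C has only two open neighbours (I and D), so the path must pass straight through it: one of those is the cell it's entered from and the other is where it exits.
Route from A: 2× down (reaching K), 3× right (reaching N), 2× up (reaching D), left to C, down to I, left to H — 10 moves in all.
Check: all 11 open cells covered.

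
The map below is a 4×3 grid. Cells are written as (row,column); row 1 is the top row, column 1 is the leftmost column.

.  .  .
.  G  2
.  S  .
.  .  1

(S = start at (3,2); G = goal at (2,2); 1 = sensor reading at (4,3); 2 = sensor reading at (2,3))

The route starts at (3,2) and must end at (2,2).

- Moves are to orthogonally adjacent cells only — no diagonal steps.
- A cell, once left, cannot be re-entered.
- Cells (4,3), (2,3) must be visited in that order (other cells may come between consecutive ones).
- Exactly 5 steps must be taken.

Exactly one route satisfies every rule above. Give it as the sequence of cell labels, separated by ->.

The waypoints must appear in the order (4,3), (2,3), with no cell reused.
Route from (3,2): down to (4,2), right to (4,3), 2× up (reaching (2,3)), left to (2,2) — 5 moves in all.
Check: order respected (1 at step 2, 2 at step 4); 5 moves as required.

(3,2) -> (4,2) -> (4,3) -> (3,3) -> (2,3) -> (2,2)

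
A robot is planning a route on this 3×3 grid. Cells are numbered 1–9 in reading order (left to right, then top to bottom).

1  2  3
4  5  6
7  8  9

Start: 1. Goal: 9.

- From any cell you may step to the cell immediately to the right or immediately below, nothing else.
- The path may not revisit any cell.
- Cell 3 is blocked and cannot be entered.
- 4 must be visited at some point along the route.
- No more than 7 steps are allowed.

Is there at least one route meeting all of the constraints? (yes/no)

One route that works: 1 → 4 → 7 → 8 → 9.

yes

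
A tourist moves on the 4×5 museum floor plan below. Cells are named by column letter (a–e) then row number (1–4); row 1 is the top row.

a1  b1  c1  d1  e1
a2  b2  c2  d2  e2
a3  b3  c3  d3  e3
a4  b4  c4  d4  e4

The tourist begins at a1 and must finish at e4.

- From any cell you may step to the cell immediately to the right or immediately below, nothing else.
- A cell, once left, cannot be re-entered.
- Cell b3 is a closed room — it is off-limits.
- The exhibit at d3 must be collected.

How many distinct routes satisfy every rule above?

14

A right/down-only route from a1 to e4 makes exactly 3 down-moves and 4 right-moves in some order.
With no other constraints that would be C(7,3) = 35 routes.
Split at d3 and multiply the segment counts (each segment already excludes blocked cells): a1→d3: 7; d3→e4: 2; product = 14.
That gives 14 routes.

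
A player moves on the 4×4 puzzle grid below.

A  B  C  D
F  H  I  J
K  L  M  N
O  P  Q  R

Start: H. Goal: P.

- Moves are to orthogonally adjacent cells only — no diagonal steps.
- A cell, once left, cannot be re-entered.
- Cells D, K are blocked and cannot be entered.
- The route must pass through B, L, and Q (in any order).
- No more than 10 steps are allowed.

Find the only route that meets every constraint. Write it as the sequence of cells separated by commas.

The budget equals the shortest possible length, so every move has to be on a shortest route through the required cells.
Route from H: up to B, right to C, down to I, right to J, 2× down (reaching R), left to Q, up to M, left to L, down to P — 10 moves in all.
Check: all required cells visited; 10 ≤ 10 moves.

H, B, C, I, J, N, R, Q, M, L, P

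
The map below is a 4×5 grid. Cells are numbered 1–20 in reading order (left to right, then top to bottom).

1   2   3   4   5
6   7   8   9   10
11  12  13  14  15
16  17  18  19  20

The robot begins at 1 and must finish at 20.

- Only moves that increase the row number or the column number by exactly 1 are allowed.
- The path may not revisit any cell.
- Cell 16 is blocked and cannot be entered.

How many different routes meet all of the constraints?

34

A right/down-only route from 1 to 20 makes exactly 3 down-moves and 4 right-moves in some order.
With no other constraints that would be C(7,3) = 35 routes.
Subtract routes through each blocked cell (inclusion–exclusion for overlaps): − through 16: 1 → 34.
That gives 34 routes.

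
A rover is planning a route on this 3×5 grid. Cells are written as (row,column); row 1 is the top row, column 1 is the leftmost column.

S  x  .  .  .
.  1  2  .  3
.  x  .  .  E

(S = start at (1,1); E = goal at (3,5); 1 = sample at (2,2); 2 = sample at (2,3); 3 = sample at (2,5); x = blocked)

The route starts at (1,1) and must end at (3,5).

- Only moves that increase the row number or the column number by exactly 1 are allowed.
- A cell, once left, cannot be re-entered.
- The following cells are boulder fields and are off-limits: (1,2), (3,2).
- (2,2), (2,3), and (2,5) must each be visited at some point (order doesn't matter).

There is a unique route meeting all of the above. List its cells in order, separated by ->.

(1,1) -> (2,1) -> (2,2) -> (2,3) -> (2,4) -> (2,5) -> (3,5)

Moves only go right or down, so the column and row indices never decrease.
Route from (1,1): down 1 to (2,1), right 4 to (2,5), down 1 to (3,5) — 6 moves in all.
Check: all required cells visited.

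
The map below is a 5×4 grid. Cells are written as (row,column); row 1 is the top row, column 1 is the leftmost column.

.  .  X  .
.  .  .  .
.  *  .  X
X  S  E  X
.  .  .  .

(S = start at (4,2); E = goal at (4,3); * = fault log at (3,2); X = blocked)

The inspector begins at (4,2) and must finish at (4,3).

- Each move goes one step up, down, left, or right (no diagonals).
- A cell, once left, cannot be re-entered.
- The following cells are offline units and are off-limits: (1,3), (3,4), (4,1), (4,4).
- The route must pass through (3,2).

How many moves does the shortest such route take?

Any route passes through (3,2) somewhere between (4,2) and (4,3). Summing Manhattan distances along the two legs ((4,2) → (3,2) → (4,3)) gives a lower bound of 1 + 2 = 3 moves.
A route of 3 moves achieves this: (4,2) → (3,2) → (3,3) → (4,3).
Since 3 matches the lower bound, it is optimal.

3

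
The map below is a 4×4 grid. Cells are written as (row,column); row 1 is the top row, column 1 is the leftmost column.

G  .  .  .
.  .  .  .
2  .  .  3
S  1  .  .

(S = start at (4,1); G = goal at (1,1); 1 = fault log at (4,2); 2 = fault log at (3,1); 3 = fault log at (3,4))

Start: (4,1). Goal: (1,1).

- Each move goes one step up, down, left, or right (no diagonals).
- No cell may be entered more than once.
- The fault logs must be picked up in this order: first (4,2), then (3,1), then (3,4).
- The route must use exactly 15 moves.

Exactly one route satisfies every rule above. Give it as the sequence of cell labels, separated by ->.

The waypoints must appear in the order (4,2), (3,1), (3,4), with no cell reused.
Route from (4,1): right 1 to (4,2), up 1 to (3,2), left 1 to (3,1), up 1 to (2,1), right 2 to (2,3), down 2 to (4,3), right 1 to (4,4), up 3 to (1,4), left 3 to (1,1) — 15 moves in all.
Check: order respected (1 at step 1, 2 at step 3, 3 at step 10); 15 moves as required.

(4,1) -> (4,2) -> (3,2) -> (3,1) -> (2,1) -> (2,2) -> (2,3) -> (3,3) -> (4,3) -> (4,4) -> (3,4) -> (2,4) -> (1,4) -> (1,3) -> (1,2) -> (1,1)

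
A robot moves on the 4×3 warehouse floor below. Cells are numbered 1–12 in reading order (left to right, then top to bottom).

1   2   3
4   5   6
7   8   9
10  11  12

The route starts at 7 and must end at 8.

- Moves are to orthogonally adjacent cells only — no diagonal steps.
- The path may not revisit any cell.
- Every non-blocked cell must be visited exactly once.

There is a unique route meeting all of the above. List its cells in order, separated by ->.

Need to visit all 12 open cells exactly once, starting at 7 and ending at 8.
Route from 7: down to 10, 2× right (reaching 12), 3× up (reaching 3), 2× left (reaching 1), down to 4, right to 5, down to 8 — 11 moves in all.
Check: all 12 open cells covered.

7 -> 10 -> 11 -> 12 -> 9 -> 6 -> 3 -> 2 -> 1 -> 4 -> 5 -> 8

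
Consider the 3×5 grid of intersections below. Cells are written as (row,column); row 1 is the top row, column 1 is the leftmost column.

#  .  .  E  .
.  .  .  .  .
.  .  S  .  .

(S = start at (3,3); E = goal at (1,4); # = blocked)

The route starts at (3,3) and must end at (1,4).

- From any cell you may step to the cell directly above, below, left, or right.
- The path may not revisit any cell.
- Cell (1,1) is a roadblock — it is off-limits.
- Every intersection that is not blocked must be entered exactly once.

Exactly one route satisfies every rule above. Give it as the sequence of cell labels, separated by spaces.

Need to visit all 14 open cells exactly once, starting at (3,3) and ending at (1,4).
Cell (3,5) has only two open neighbours ((2,5) and (3,4)), so the path must pass straight through it: one of those is the cell it's entered from and the other is where it exits.
Route from (3,3): left 2 to (3,1), up 1 to (2,1), right 1 to (2,2), up 1 to (1,2), right 1 to (1,3), down 1 to (2,3), right 1 to (2,4), down 1 to (3,4), right 1 to (3,5), up 2 to (1,5), left 1 to (1,4) — 13 moves in all.
Check: all 14 open cells covered.

(3,3) (3,2) (3,1) (2,1) (2,2) (1,2) (1,3) (2,3) (2,4) (3,4) (3,5) (2,5) (1,5) (1,4)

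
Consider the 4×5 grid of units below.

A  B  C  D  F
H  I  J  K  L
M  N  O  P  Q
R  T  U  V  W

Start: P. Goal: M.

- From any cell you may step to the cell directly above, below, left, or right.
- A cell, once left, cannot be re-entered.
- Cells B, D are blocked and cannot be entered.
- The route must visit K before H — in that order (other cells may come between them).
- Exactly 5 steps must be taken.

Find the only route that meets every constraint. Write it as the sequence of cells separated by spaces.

The waypoints must appear in the order K, H, with no cell reused.
Route from P: up to K, 3× left (reaching H), down to M — 5 moves in all.
Check: order respected (K at step 1, H at step 4); 5 moves as required.

P K J I H M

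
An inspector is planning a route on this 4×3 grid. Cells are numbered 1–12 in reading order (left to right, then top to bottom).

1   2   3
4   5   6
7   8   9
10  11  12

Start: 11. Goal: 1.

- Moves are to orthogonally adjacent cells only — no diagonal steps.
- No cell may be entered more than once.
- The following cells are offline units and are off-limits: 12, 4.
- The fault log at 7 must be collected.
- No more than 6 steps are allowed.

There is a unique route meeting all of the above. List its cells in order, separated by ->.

11 -> 10 -> 7 -> 8 -> 5 -> 2 -> 1

The 6-move cap with required stops at 7 leaves no slack for detours.
Route from 11: left to 10, up to 7, right to 8, 2× up (reaching 2), left to 1 — 6 moves in all.
Check: all required cells visited; 6 ≤ 6 moves.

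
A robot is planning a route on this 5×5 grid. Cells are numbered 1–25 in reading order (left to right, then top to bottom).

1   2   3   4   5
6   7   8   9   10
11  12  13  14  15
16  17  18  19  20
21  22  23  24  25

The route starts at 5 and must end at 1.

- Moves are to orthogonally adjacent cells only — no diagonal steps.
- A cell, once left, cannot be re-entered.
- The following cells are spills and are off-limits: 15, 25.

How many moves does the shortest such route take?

4

The Manhattan distance from 5 to 1 is |1−1| + |5−1| = 4, so at least 4 moves are needed.
A route of 4 moves achieves this: 5 → 4 → 3 → 2 → 1.
Since 4 matches the lower bound, it is optimal.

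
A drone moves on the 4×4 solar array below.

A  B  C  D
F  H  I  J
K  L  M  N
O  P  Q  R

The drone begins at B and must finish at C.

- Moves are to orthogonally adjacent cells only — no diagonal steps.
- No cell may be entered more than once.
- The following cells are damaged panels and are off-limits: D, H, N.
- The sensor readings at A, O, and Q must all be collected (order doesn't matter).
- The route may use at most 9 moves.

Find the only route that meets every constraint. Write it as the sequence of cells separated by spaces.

The 9-move cap with required stops at A, O, Q leaves no slack for detours.
Route from B: left to A, 3× down (reaching O), 2× right (reaching Q), 3× up (reaching C) — 9 moves in all.
Check: all required cells visited; 9 ≤ 9 moves.

B A F K O P Q M I C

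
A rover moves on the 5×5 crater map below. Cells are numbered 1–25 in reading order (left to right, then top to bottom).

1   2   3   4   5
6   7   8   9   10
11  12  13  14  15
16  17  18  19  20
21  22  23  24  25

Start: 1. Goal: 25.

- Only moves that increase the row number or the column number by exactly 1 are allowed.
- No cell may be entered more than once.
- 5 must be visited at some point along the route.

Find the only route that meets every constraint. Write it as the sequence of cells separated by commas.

Moves only go right or down, so the column and row indices never decrease.
Route from 1: 4× right (reaching 5), 4× down (reaching 25) — 8 moves in all.
Check: all required cells visited.

1, 2, 3, 4, 5, 10, 15, 20, 25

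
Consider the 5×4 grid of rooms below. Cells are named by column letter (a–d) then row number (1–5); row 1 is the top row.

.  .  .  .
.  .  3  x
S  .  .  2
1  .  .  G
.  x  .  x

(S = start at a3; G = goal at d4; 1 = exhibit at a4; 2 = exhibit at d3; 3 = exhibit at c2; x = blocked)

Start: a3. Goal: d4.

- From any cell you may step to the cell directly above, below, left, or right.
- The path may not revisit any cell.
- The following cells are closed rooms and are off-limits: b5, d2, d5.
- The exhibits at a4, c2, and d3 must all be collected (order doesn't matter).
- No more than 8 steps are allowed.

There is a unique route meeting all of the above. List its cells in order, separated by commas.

Any route must reach a4, c2, and d3 and still end at d4 within 8 moves, so the order of the required stops is forced.
Route from a3: down to a4, right to b4, 2× up (reaching b2), right to c2, down to c3, right to d3, down to d4 — 8 moves in all.
Check: all required cells visited; 8 ≤ 8 moves.

a3, a4, b4, b3, b2, c2, c3, d3, d4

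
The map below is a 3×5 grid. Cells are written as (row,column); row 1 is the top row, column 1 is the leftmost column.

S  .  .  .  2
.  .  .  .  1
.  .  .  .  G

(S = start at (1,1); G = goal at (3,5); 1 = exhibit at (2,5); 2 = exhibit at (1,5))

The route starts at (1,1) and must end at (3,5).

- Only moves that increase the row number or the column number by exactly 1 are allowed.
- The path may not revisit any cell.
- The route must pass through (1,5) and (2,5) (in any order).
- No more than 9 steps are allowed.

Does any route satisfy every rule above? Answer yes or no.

One route that works: (1,1) → (1,2) → (1,3) → (1,4) → (1,5) → (2,5) → (3,5).

yes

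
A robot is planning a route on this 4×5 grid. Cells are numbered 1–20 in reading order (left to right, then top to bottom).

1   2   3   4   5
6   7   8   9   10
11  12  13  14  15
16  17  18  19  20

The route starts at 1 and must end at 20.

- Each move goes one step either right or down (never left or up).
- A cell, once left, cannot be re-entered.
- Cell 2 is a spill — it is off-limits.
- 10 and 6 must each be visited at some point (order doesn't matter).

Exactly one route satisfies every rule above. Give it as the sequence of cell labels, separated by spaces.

Moves only go right or down, so the column and row indices never decrease.
Route from 1: down to 6, 4× right (reaching 10), 2× down (reaching 20) — 7 moves in all.
Check: all required cells visited.

1 6 7 8 9 10 15 20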